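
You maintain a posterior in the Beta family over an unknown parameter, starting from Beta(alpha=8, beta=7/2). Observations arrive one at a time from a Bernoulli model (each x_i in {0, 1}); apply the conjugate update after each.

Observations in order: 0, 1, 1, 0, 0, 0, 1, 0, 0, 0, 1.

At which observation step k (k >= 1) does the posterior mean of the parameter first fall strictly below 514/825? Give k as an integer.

k = 5

obs 1: x=0 → posterior Beta(8, 9/2)
obs 2: x=1 → posterior Beta(9, 9/2)
obs 3: x=1 → posterior Beta(10, 9/2)
obs 4: x=0 → posterior Beta(10, 11/2)
obs 5: x=0 → posterior Beta(10, 13/2)
obs 6: x=0 → posterior Beta(10, 15/2)
obs 7: x=1 → posterior Beta(11, 15/2)
obs 8: x=0 → posterior Beta(11, 17/2)
obs 9: x=0 → posterior Beta(11, 19/2)
obs 10: x=0 → posterior Beta(11, 21/2)
obs 11: x=1 → posterior Beta(12, 21/2)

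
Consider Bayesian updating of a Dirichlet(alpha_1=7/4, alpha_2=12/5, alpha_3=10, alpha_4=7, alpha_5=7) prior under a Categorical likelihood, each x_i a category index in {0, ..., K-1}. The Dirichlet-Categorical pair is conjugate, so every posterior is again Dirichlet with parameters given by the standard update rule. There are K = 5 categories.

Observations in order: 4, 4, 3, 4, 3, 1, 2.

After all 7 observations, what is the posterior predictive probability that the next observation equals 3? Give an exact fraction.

obs 1: x=4 → posterior Dirichlet(7/4, 12/5, 10, 7, 8)
obs 2: x=4 → posterior Dirichlet(7/4, 12/5, 10, 7, 9)
obs 3: x=3 → posterior Dirichlet(7/4, 12/5, 10, 8, 9)
obs 4: x=4 → posterior Dirichlet(7/4, 12/5, 10, 8, 10)
obs 5: x=3 → posterior Dirichlet(7/4, 12/5, 10, 9, 10)
obs 6: x=1 → posterior Dirichlet(7/4, 17/5, 10, 9, 10)
obs 7: x=2 → posterior Dirichlet(7/4, 17/5, 11, 9, 10)

180/703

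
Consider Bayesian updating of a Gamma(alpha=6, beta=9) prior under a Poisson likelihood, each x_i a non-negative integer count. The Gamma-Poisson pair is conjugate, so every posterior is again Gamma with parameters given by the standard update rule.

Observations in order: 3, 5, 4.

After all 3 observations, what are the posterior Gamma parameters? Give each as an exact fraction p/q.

obs 1: x=3 → posterior Gamma(9, 10)
obs 2: x=5 → posterior Gamma(14, 11)
obs 3: x=4 → posterior Gamma(18, 12)

alpha=18, beta=12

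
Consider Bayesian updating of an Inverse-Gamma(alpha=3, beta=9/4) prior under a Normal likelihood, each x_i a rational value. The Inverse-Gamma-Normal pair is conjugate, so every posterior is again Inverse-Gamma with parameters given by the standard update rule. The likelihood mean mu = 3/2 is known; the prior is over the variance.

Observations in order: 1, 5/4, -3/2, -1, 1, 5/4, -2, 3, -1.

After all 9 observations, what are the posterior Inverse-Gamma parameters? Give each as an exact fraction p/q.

obs 1: x=1 → posterior Inverse-Gamma(7/2, 19/8)
obs 2: x=5/4 → posterior Inverse-Gamma(4, 77/32)
obs 3: x=-3/2 → posterior Inverse-Gamma(9/2, 221/32)
obs 4: x=-1 → posterior Inverse-Gamma(5, 321/32)
obs 5: x=1 → posterior Inverse-Gamma(11/2, 325/32)
obs 6: x=5/4 → posterior Inverse-Gamma(6, 163/16)
obs 7: x=-2 → posterior Inverse-Gamma(13/2, 261/16)
obs 8: x=3 → posterior Inverse-Gamma(7, 279/16)
obs 9: x=-1 → posterior Inverse-Gamma(15/2, 329/16)

alpha=15/2, beta=329/16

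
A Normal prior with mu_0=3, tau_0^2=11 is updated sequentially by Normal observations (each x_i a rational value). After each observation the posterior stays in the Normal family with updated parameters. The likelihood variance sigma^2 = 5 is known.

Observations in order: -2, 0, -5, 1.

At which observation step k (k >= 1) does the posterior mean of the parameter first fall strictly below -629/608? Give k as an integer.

k = 3

obs 1: x=-2 → posterior Normal(-7/16, 55/16)
obs 2: x=0 → posterior Normal(-7/27, 55/27)
obs 3: x=-5 → posterior Normal(-31/19, 55/38)
obs 4: x=1 → posterior Normal(-51/49, 55/49)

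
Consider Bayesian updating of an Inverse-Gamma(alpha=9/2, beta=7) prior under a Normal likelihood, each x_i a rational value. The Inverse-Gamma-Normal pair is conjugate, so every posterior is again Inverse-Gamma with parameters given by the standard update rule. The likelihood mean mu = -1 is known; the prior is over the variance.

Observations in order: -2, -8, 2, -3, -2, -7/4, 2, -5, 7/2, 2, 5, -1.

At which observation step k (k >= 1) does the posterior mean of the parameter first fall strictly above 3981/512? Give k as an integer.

obs 1: x=-2 → posterior Inverse-Gamma(5, 15/2)
obs 2: x=-8 → posterior Inverse-Gamma(11/2, 32)
obs 3: x=2 → posterior Inverse-Gamma(6, 73/2)
obs 4: x=-3 → posterior Inverse-Gamma(13/2, 77/2)
obs 5: x=-2 → posterior Inverse-Gamma(7, 39)
obs 6: x=-7/4 → posterior Inverse-Gamma(15/2, 1257/32)
obs 7: x=2 → posterior Inverse-Gamma(8, 1401/32)
obs 8: x=-5 → posterior Inverse-Gamma(17/2, 1657/32)
obs 9: x=7/2 → posterior Inverse-Gamma(9, 1981/32)
obs 10: x=2 → posterior Inverse-Gamma(19/2, 2125/32)
obs 11: x=5 → posterior Inverse-Gamma(10, 2701/32)
obs 12: x=-1 → posterior Inverse-Gamma(21/2, 2701/32)

k = 10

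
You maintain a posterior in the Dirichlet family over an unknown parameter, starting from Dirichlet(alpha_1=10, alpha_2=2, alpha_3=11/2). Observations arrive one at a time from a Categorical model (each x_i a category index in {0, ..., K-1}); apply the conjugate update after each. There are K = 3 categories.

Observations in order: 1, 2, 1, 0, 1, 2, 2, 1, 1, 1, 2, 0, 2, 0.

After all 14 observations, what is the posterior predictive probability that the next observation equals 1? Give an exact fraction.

16/63

obs 1: x=1 → posterior Dirichlet(10, 3, 11/2)
obs 2: x=2 → posterior Dirichlet(10, 3, 13/2)
obs 3: x=1 → posterior Dirichlet(10, 4, 13/2)
obs 4: x=0 → posterior Dirichlet(11, 4, 13/2)
obs 5: x=1 → posterior Dirichlet(11, 5, 13/2)
obs 6: x=2 → posterior Dirichlet(11, 5, 15/2)
obs 7: x=2 → posterior Dirichlet(11, 5, 17/2)
obs 8: x=1 → posterior Dirichlet(11, 6, 17/2)
obs 9: x=1 → posterior Dirichlet(11, 7, 17/2)
obs 10: x=1 → posterior Dirichlet(11, 8, 17/2)
obs 11: x=2 → posterior Dirichlet(11, 8, 19/2)
obs 12: x=0 → posterior Dirichlet(12, 8, 19/2)
obs 13: x=2 → posterior Dirichlet(12, 8, 21/2)
obs 14: x=0 → posterior Dirichlet(13, 8, 21/2)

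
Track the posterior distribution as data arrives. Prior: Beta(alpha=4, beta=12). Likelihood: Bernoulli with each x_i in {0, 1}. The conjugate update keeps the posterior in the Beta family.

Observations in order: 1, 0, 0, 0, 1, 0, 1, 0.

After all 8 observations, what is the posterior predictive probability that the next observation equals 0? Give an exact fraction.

17/24

obs 1: x=1 → posterior Beta(5, 12)
obs 2: x=0 → posterior Beta(5, 13)
obs 3: x=0 → posterior Beta(5, 14)
obs 4: x=0 → posterior Beta(5, 15)
obs 5: x=1 → posterior Beta(6, 15)
obs 6: x=0 → posterior Beta(6, 16)
obs 7: x=1 → posterior Beta(7, 16)
obs 8: x=0 → posterior Beta(7, 17)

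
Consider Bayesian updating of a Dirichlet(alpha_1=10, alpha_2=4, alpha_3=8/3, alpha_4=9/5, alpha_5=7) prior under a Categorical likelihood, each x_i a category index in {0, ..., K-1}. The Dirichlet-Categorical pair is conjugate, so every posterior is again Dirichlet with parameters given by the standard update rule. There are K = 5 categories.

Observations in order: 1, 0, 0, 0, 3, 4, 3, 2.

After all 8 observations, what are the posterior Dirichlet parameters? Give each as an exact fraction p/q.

obs 1: x=1 → posterior Dirichlet(10, 5, 8/3, 9/5, 7)
obs 2: x=0 → posterior Dirichlet(11, 5, 8/3, 9/5, 7)
obs 3: x=0 → posterior Dirichlet(12, 5, 8/3, 9/5, 7)
obs 4: x=0 → posterior Dirichlet(13, 5, 8/3, 9/5, 7)
obs 5: x=3 → posterior Dirichlet(13, 5, 8/3, 14/5, 7)
obs 6: x=4 → posterior Dirichlet(13, 5, 8/3, 14/5, 8)
obs 7: x=3 → posterior Dirichlet(13, 5, 8/3, 19/5, 8)
obs 8: x=2 → posterior Dirichlet(13, 5, 11/3, 19/5, 8)

alpha_1=13, alpha_2=5, alpha_3=11/3, alpha_4=19/5, alpha_5=8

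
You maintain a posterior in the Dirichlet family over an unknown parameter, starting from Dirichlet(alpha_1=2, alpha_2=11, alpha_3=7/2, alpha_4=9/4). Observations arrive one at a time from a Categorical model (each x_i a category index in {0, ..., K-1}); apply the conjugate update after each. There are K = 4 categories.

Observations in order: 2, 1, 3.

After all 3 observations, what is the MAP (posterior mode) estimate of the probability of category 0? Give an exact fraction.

obs 1: x=2 → posterior Dirichlet(2, 11, 9/2, 9/4)
obs 2: x=1 → posterior Dirichlet(2, 12, 9/2, 9/4)
obs 3: x=3 → posterior Dirichlet(2, 12, 9/2, 13/4)

4/71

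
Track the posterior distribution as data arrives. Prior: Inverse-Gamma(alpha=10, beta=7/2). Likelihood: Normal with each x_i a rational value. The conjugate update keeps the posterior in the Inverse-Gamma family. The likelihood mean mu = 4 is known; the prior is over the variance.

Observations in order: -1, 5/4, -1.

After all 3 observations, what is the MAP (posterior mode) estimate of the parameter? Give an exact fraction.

obs 1: x=-1 → posterior Inverse-Gamma(21/2, 16)
obs 2: x=5/4 → posterior Inverse-Gamma(11, 633/32)
obs 3: x=-1 → posterior Inverse-Gamma(23/2, 1033/32)

1033/400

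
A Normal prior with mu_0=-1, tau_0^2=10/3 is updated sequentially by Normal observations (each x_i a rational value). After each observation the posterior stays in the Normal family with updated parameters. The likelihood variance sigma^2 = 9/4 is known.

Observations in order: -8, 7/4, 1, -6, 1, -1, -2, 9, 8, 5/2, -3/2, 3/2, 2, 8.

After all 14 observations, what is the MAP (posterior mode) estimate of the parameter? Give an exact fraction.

623/587

obs 1: x=-8 → posterior Normal(-347/67, 90/67)
obs 2: x=7/4 → posterior Normal(-277/107, 90/107)
obs 3: x=1 → posterior Normal(-79/49, 30/49)
obs 4: x=-6 → posterior Normal(-477/187, 90/187)
obs 5: x=1 → posterior Normal(-437/227, 90/227)
obs 6: x=-1 → posterior Normal(-159/89, 30/89)
obs 7: x=-2 → posterior Normal(-557/307, 90/307)
obs 8: x=9 → posterior Normal(-197/347, 90/347)
obs 9: x=8 → posterior Normal(41/129, 10/43)
obs 10: x=5/2 → posterior Normal(223/427, 90/427)
obs 11: x=-3/2 → posterior Normal(163/467, 90/467)
obs 12: x=3/2 → posterior Normal(223/507, 30/169)
obs 13: x=2 → posterior Normal(303/547, 90/547)
obs 14: x=8 → posterior Normal(623/587, 90/587)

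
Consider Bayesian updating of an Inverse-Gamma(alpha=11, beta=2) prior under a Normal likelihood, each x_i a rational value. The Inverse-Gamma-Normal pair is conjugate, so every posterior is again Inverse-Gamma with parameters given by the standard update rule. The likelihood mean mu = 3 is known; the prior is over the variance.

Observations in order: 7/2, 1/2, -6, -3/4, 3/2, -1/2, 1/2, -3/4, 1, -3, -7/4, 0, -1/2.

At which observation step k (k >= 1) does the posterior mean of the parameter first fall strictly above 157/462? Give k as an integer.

k = 2

obs 1: x=7/2 → posterior Inverse-Gamma(23/2, 17/8)
obs 2: x=1/2 → posterior Inverse-Gamma(12, 21/4)
obs 3: x=-6 → posterior Inverse-Gamma(25/2, 183/4)
obs 4: x=-3/4 → posterior Inverse-Gamma(13, 1689/32)
obs 5: x=3/2 → posterior Inverse-Gamma(27/2, 1725/32)
obs 6: x=-1/2 → posterior Inverse-Gamma(14, 1921/32)
obs 7: x=1/2 → posterior Inverse-Gamma(29/2, 2021/32)
obs 8: x=-3/4 → posterior Inverse-Gamma(15, 1123/16)
obs 9: x=1 → posterior Inverse-Gamma(31/2, 1155/16)
obs 10: x=-3 → posterior Inverse-Gamma(16, 1443/16)
obs 11: x=-7/4 → posterior Inverse-Gamma(33/2, 3247/32)
obs 12: x=0 → posterior Inverse-Gamma(17, 3391/32)
obs 13: x=-1/2 → posterior Inverse-Gamma(35/2, 3587/32)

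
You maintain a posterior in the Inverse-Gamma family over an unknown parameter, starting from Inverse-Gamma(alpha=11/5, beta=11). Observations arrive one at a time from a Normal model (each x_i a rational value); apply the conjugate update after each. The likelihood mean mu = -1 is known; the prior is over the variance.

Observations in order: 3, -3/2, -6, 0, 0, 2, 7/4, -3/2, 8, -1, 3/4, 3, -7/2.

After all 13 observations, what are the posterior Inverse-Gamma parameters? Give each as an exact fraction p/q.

obs 1: x=3 → posterior Inverse-Gamma(27/10, 19)
obs 2: x=-3/2 → posterior Inverse-Gamma(16/5, 153/8)
obs 3: x=-6 → posterior Inverse-Gamma(37/10, 253/8)
obs 4: x=0 → posterior Inverse-Gamma(21/5, 257/8)
obs 5: x=0 → posterior Inverse-Gamma(47/10, 261/8)
obs 6: x=2 → posterior Inverse-Gamma(26/5, 297/8)
obs 7: x=7/4 → posterior Inverse-Gamma(57/10, 1309/32)
obs 8: x=-3/2 → posterior Inverse-Gamma(31/5, 1313/32)
obs 9: x=8 → posterior Inverse-Gamma(67/10, 2609/32)
obs 10: x=-1 → posterior Inverse-Gamma(36/5, 2609/32)
obs 11: x=3/4 → posterior Inverse-Gamma(77/10, 1329/16)
obs 12: x=3 → posterior Inverse-Gamma(41/5, 1457/16)
obs 13: x=-7/2 → posterior Inverse-Gamma(87/10, 1507/16)

alpha=87/10, beta=1507/16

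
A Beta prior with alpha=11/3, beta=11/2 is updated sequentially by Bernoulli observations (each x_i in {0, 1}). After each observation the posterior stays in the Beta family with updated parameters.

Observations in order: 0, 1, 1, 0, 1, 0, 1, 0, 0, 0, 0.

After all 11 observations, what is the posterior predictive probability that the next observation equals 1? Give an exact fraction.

46/121

obs 1: x=0 → posterior Beta(11/3, 13/2)
obs 2: x=1 → posterior Beta(14/3, 13/2)
obs 3: x=1 → posterior Beta(17/3, 13/2)
obs 4: x=0 → posterior Beta(17/3, 15/2)
obs 5: x=1 → posterior Beta(20/3, 15/2)
obs 6: x=0 → posterior Beta(20/3, 17/2)
obs 7: x=1 → posterior Beta(23/3, 17/2)
obs 8: x=0 → posterior Beta(23/3, 19/2)
obs 9: x=0 → posterior Beta(23/3, 21/2)
obs 10: x=0 → posterior Beta(23/3, 23/2)
obs 11: x=0 → posterior Beta(23/3, 25/2)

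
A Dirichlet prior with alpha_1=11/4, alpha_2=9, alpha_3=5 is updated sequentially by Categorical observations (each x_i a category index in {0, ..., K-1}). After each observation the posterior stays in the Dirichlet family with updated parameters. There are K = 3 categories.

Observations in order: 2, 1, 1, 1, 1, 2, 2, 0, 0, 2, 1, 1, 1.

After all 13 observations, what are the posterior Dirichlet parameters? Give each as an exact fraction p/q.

obs 1: x=2 → posterior Dirichlet(11/4, 9, 6)
obs 2: x=1 → posterior Dirichlet(11/4, 10, 6)
obs 3: x=1 → posterior Dirichlet(11/4, 11, 6)
obs 4: x=1 → posterior Dirichlet(11/4, 12, 6)
obs 5: x=1 → posterior Dirichlet(11/4, 13, 6)
obs 6: x=2 → posterior Dirichlet(11/4, 13, 7)
obs 7: x=2 → posterior Dirichlet(11/4, 13, 8)
obs 8: x=0 → posterior Dirichlet(15/4, 13, 8)
obs 9: x=0 → posterior Dirichlet(19/4, 13, 8)
obs 10: x=2 → posterior Dirichlet(19/4, 13, 9)
obs 11: x=1 → posterior Dirichlet(19/4, 14, 9)
obs 12: x=1 → posterior Dirichlet(19/4, 15, 9)
obs 13: x=1 → posterior Dirichlet(19/4, 16, 9)

alpha_1=19/4, alpha_2=16, alpha_3=9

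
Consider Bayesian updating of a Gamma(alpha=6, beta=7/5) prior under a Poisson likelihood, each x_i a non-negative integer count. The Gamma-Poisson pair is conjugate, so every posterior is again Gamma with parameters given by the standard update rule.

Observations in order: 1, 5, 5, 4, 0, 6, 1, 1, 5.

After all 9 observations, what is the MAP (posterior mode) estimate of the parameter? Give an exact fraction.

obs 1: x=1 → posterior Gamma(7, 12/5)
obs 2: x=5 → posterior Gamma(12, 17/5)
obs 3: x=5 → posterior Gamma(17, 22/5)
obs 4: x=4 → posterior Gamma(21, 27/5)
obs 5: x=0 → posterior Gamma(21, 32/5)
obs 6: x=6 → posterior Gamma(27, 37/5)
obs 7: x=1 → posterior Gamma(28, 42/5)
obs 8: x=1 → posterior Gamma(29, 47/5)
obs 9: x=5 → posterior Gamma(34, 52/5)

165/52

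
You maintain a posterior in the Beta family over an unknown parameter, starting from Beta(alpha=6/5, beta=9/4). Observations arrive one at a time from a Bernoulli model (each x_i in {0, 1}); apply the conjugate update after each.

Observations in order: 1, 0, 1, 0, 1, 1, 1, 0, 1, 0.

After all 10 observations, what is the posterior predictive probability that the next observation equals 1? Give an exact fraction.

144/269

obs 1: x=1 → posterior Beta(11/5, 9/4)
obs 2: x=0 → posterior Beta(11/5, 13/4)
obs 3: x=1 → posterior Beta(16/5, 13/4)
obs 4: x=0 → posterior Beta(16/5, 17/4)
obs 5: x=1 → posterior Beta(21/5, 17/4)
obs 6: x=1 → posterior Beta(26/5, 17/4)
obs 7: x=1 → posterior Beta(31/5, 17/4)
obs 8: x=0 → posterior Beta(31/5, 21/4)
obs 9: x=1 → posterior Beta(36/5, 21/4)
obs 10: x=0 → posterior Beta(36/5, 25/4)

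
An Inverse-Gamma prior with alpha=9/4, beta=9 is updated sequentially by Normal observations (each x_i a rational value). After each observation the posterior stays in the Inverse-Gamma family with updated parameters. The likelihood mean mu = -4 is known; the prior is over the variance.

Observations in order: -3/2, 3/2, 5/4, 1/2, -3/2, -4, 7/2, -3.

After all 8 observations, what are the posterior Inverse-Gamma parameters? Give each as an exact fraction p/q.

alpha=25/4, beta=2653/32

obs 1: x=-3/2 → posterior Inverse-Gamma(11/4, 97/8)
obs 2: x=3/2 → posterior Inverse-Gamma(13/4, 109/4)
obs 3: x=5/4 → posterior Inverse-Gamma(15/4, 1313/32)
obs 4: x=1/2 → posterior Inverse-Gamma(17/4, 1637/32)
obs 5: x=-3/2 → posterior Inverse-Gamma(19/4, 1737/32)
obs 6: x=-4 → posterior Inverse-Gamma(21/4, 1737/32)
obs 7: x=7/2 → posterior Inverse-Gamma(23/4, 2637/32)
obs 8: x=-3 → posterior Inverse-Gamma(25/4, 2653/32)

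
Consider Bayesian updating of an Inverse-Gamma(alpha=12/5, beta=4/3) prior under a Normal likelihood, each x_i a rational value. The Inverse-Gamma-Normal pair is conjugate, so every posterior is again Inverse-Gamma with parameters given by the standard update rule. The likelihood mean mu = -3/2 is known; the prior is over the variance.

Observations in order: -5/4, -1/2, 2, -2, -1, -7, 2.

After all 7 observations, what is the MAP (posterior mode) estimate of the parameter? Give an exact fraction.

obs 1: x=-5/4 → posterior Inverse-Gamma(29/10, 131/96)
obs 2: x=-1/2 → posterior Inverse-Gamma(17/5, 179/96)
obs 3: x=2 → posterior Inverse-Gamma(39/10, 767/96)
obs 4: x=-2 → posterior Inverse-Gamma(22/5, 779/96)
obs 5: x=-1 → posterior Inverse-Gamma(49/10, 791/96)
obs 6: x=-7 → posterior Inverse-Gamma(27/5, 2243/96)
obs 7: x=2 → posterior Inverse-Gamma(59/10, 2831/96)

14155/3312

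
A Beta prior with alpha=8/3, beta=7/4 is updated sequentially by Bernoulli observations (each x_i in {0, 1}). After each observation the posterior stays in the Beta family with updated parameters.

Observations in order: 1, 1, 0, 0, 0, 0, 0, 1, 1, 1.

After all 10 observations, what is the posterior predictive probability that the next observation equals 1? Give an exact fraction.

92/173

obs 1: x=1 → posterior Beta(11/3, 7/4)
obs 2: x=1 → posterior Beta(14/3, 7/4)
obs 3: x=0 → posterior Beta(14/3, 11/4)
obs 4: x=0 → posterior Beta(14/3, 15/4)
obs 5: x=0 → posterior Beta(14/3, 19/4)
obs 6: x=0 → posterior Beta(14/3, 23/4)
obs 7: x=0 → posterior Beta(14/3, 27/4)
obs 8: x=1 → posterior Beta(17/3, 27/4)
obs 9: x=1 → posterior Beta(20/3, 27/4)
obs 10: x=1 → posterior Beta(23/3, 27/4)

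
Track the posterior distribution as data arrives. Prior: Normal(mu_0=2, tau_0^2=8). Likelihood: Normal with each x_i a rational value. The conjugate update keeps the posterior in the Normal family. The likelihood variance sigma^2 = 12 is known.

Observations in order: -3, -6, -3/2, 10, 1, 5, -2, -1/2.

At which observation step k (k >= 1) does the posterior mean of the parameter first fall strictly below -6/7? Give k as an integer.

k = 2

obs 1: x=-3 → posterior Normal(0, 24/5)
obs 2: x=-6 → posterior Normal(-12/7, 24/7)
obs 3: x=-3/2 → posterior Normal(-5/3, 8/3)
obs 4: x=10 → posterior Normal(5/11, 24/11)
obs 5: x=1 → posterior Normal(7/13, 24/13)
obs 6: x=5 → posterior Normal(17/15, 8/5)
obs 7: x=-2 → posterior Normal(13/17, 24/17)
obs 8: x=-1/2 → posterior Normal(12/19, 24/19)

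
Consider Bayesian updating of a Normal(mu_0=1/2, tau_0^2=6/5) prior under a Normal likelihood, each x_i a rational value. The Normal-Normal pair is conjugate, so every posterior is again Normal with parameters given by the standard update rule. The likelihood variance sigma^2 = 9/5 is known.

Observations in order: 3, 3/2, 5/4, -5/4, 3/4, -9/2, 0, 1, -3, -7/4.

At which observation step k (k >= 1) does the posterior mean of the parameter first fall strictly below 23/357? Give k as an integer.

obs 1: x=3 → posterior Normal(3/2, 18/25)
obs 2: x=3/2 → posterior Normal(3/2, 18/35)
obs 3: x=5/4 → posterior Normal(13/9, 2/5)
obs 4: x=-5/4 → posterior Normal(21/22, 18/55)
obs 5: x=3/4 → posterior Normal(12/13, 18/65)
obs 6: x=-9/2 → posterior Normal(1/5, 6/25)
obs 7: x=0 → posterior Normal(3/17, 18/85)
obs 8: x=1 → posterior Normal(5/19, 18/95)
obs 9: x=-3 → posterior Normal(-1/21, 6/35)
obs 10: x=-7/4 → posterior Normal(-9/46, 18/115)

k = 9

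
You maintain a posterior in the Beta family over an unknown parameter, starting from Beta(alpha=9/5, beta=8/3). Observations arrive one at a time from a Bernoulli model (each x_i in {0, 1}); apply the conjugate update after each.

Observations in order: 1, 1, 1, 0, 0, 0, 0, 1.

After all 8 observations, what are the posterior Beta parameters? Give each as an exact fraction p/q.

alpha=29/5, beta=20/3

obs 1: x=1 → posterior Beta(14/5, 8/3)
obs 2: x=1 → posterior Beta(19/5, 8/3)
obs 3: x=1 → posterior Beta(24/5, 8/3)
obs 4: x=0 → posterior Beta(24/5, 11/3)
obs 5: x=0 → posterior Beta(24/5, 14/3)
obs 6: x=0 → posterior Beta(24/5, 17/3)
obs 7: x=0 → posterior Beta(24/5, 20/3)
obs 8: x=1 → posterior Beta(29/5, 20/3)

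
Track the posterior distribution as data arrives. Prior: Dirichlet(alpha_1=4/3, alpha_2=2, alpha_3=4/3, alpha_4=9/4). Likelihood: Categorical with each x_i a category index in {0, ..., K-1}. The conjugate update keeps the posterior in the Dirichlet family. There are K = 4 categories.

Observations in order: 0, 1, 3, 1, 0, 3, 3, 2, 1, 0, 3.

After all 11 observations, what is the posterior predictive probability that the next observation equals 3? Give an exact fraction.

15/43

obs 1: x=0 → posterior Dirichlet(7/3, 2, 4/3, 9/4)
obs 2: x=1 → posterior Dirichlet(7/3, 3, 4/3, 9/4)
obs 3: x=3 → posterior Dirichlet(7/3, 3, 4/3, 13/4)
obs 4: x=1 → posterior Dirichlet(7/3, 4, 4/3, 13/4)
obs 5: x=0 → posterior Dirichlet(10/3, 4, 4/3, 13/4)
obs 6: x=3 → posterior Dirichlet(10/3, 4, 4/3, 17/4)
obs 7: x=3 → posterior Dirichlet(10/3, 4, 4/3, 21/4)
obs 8: x=2 → posterior Dirichlet(10/3, 4, 7/3, 21/4)
obs 9: x=1 → posterior Dirichlet(10/3, 5, 7/3, 21/4)
obs 10: x=0 → posterior Dirichlet(13/3, 5, 7/3, 21/4)
obs 11: x=3 → posterior Dirichlet(13/3, 5, 7/3, 25/4)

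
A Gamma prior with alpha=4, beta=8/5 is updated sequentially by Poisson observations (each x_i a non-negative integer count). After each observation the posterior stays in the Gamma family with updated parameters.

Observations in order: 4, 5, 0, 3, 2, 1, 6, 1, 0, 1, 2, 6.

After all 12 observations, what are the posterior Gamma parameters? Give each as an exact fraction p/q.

alpha=35, beta=68/5

obs 1: x=4 → posterior Gamma(8, 13/5)
obs 2: x=5 → posterior Gamma(13, 18/5)
obs 3: x=0 → posterior Gamma(13, 23/5)
obs 4: x=3 → posterior Gamma(16, 28/5)
obs 5: x=2 → posterior Gamma(18, 33/5)
obs 6: x=1 → posterior Gamma(19, 38/5)
obs 7: x=6 → posterior Gamma(25, 43/5)
obs 8: x=1 → posterior Gamma(26, 48/5)
obs 9: x=0 → posterior Gamma(26, 53/5)
obs 10: x=1 → posterior Gamma(27, 58/5)
obs 11: x=2 → posterior Gamma(29, 63/5)
obs 12: x=6 → posterior Gamma(35, 68/5)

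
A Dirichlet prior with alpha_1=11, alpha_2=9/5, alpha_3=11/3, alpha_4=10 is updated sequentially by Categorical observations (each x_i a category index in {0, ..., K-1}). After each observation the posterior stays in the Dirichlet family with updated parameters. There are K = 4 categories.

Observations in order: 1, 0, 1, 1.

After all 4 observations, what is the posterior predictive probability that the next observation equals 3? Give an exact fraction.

150/457

obs 1: x=1 → posterior Dirichlet(11, 14/5, 11/3, 10)
obs 2: x=0 → posterior Dirichlet(12, 14/5, 11/3, 10)
obs 3: x=1 → posterior Dirichlet(12, 19/5, 11/3, 10)
obs 4: x=1 → posterior Dirichlet(12, 24/5, 11/3, 10)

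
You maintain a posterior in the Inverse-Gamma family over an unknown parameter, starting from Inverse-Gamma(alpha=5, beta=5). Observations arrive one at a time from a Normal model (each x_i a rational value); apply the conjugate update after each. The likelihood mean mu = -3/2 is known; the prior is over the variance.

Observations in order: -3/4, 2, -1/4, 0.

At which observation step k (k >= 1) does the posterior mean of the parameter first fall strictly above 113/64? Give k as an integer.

k = 2

obs 1: x=-3/4 → posterior Inverse-Gamma(11/2, 169/32)
obs 2: x=2 → posterior Inverse-Gamma(6, 365/32)
obs 3: x=-1/4 → posterior Inverse-Gamma(13/2, 195/16)
obs 4: x=0 → posterior Inverse-Gamma(7, 213/16)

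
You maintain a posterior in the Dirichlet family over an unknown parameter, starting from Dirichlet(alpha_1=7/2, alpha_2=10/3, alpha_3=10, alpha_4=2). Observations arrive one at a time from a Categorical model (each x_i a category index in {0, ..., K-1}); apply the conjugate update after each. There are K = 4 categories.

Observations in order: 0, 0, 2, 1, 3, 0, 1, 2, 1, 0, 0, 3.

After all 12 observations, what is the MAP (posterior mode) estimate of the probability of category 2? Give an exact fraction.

obs 1: x=0 → posterior Dirichlet(9/2, 10/3, 10, 2)
obs 2: x=0 → posterior Dirichlet(11/2, 10/3, 10, 2)
obs 3: x=2 → posterior Dirichlet(11/2, 10/3, 11, 2)
obs 4: x=1 → posterior Dirichlet(11/2, 13/3, 11, 2)
obs 5: x=3 → posterior Dirichlet(11/2, 13/3, 11, 3)
obs 6: x=0 → posterior Dirichlet(13/2, 13/3, 11, 3)
obs 7: x=1 → posterior Dirichlet(13/2, 16/3, 11, 3)
obs 8: x=2 → posterior Dirichlet(13/2, 16/3, 12, 3)
obs 9: x=1 → posterior Dirichlet(13/2, 19/3, 12, 3)
obs 10: x=0 → posterior Dirichlet(15/2, 19/3, 12, 3)
obs 11: x=0 → posterior Dirichlet(17/2, 19/3, 12, 3)
obs 12: x=3 → posterior Dirichlet(17/2, 19/3, 12, 4)

66/161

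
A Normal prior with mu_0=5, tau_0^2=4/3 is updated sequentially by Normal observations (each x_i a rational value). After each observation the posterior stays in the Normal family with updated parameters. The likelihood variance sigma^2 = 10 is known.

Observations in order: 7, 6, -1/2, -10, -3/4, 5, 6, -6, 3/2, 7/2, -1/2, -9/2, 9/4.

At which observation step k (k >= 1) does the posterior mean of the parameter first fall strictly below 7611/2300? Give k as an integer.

obs 1: x=7 → posterior Normal(89/17, 20/17)
obs 2: x=6 → posterior Normal(101/19, 20/19)
obs 3: x=-1/2 → posterior Normal(100/21, 20/21)
obs 4: x=-10 → posterior Normal(80/23, 20/23)
obs 5: x=-3/4 → posterior Normal(157/50, 4/5)
obs 6: x=5 → posterior Normal(59/18, 20/27)
obs 7: x=6 → posterior Normal(201/58, 20/29)
obs 8: x=-6 → posterior Normal(177/62, 20/31)
obs 9: x=3/2 → posterior Normal(61/22, 20/33)
obs 10: x=7/2 → posterior Normal(197/70, 4/7)
obs 11: x=-1/2 → posterior Normal(195/74, 20/37)
obs 12: x=-9/2 → posterior Normal(59/26, 20/39)
obs 13: x=9/4 → posterior Normal(93/41, 20/41)

k = 5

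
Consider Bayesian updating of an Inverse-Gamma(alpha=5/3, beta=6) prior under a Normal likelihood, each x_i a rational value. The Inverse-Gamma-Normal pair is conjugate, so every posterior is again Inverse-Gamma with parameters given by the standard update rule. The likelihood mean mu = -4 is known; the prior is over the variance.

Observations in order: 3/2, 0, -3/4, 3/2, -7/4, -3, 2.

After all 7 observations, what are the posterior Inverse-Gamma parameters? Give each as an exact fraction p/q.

obs 1: x=3/2 → posterior Inverse-Gamma(13/6, 169/8)
obs 2: x=0 → posterior Inverse-Gamma(8/3, 233/8)
obs 3: x=-3/4 → posterior Inverse-Gamma(19/6, 1101/32)
obs 4: x=3/2 → posterior Inverse-Gamma(11/3, 1585/32)
obs 5: x=-7/4 → posterior Inverse-Gamma(25/6, 833/16)
obs 6: x=-3 → posterior Inverse-Gamma(14/3, 841/16)
obs 7: x=2 → posterior Inverse-Gamma(31/6, 1129/16)

alpha=31/6, beta=1129/16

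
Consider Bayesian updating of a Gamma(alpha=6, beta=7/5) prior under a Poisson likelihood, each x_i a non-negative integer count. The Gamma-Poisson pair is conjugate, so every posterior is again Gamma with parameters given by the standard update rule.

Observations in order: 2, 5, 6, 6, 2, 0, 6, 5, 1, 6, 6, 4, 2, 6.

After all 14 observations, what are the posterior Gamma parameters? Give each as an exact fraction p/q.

alpha=63, beta=77/5

obs 1: x=2 → posterior Gamma(8, 12/5)
obs 2: x=5 → posterior Gamma(13, 17/5)
obs 3: x=6 → posterior Gamma(19, 22/5)
obs 4: x=6 → posterior Gamma(25, 27/5)
obs 5: x=2 → posterior Gamma(27, 32/5)
obs 6: x=0 → posterior Gamma(27, 37/5)
obs 7: x=6 → posterior Gamma(33, 42/5)
obs 8: x=5 → posterior Gamma(38, 47/5)
obs 9: x=1 → posterior Gamma(39, 52/5)
obs 10: x=6 → posterior Gamma(45, 57/5)
obs 11: x=6 → posterior Gamma(51, 62/5)
obs 12: x=4 → posterior Gamma(55, 67/5)
obs 13: x=2 → posterior Gamma(57, 72/5)
obs 14: x=6 → posterior Gamma(63, 77/5)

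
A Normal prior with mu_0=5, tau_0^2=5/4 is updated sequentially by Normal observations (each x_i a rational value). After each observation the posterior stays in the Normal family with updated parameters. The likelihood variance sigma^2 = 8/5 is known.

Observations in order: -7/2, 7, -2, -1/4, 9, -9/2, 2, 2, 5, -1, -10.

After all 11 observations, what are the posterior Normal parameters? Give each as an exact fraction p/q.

mu_0=1015/1228, tau_0^2=40/307

obs 1: x=-7/2 → posterior Normal(145/114, 40/57)
obs 2: x=7 → posterior Normal(495/164, 20/41)
obs 3: x=-2 → posterior Normal(395/214, 40/107)
obs 4: x=-1/4 → posterior Normal(255/176, 10/33)
obs 5: x=9 → posterior Normal(1665/628, 40/157)
obs 6: x=-9/2 → posterior Normal(1215/728, 20/91)
obs 7: x=2 → posterior Normal(1415/828, 40/207)
obs 8: x=2 → posterior Normal(1615/928, 5/29)
obs 9: x=5 → posterior Normal(2115/1028, 40/257)
obs 10: x=-1 → posterior Normal(2015/1128, 20/141)
obs 11: x=-10 → posterior Normal(1015/1228, 40/307)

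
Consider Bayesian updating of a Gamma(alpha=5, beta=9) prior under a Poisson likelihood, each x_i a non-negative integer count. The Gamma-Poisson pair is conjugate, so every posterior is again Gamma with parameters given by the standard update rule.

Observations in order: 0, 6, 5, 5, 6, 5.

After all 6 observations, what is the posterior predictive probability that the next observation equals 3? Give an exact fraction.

8067925817223597946576774120330810546875/43556142965880123323311949751266331066368

obs 1: x=0 → posterior Gamma(5, 10)
obs 2: x=6 → posterior Gamma(11, 11)
obs 3: x=5 → posterior Gamma(16, 12)
obs 4: x=5 → posterior Gamma(21, 13)
obs 5: x=6 → posterior Gamma(27, 14)
obs 6: x=5 → posterior Gamma(32, 15)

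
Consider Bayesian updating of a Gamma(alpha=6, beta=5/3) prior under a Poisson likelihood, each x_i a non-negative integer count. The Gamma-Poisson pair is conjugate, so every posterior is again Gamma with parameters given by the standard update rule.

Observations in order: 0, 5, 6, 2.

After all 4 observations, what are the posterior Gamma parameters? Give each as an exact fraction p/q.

alpha=19, beta=17/3

obs 1: x=0 → posterior Gamma(6, 8/3)
obs 2: x=5 → posterior Gamma(11, 11/3)
obs 3: x=6 → posterior Gamma(17, 14/3)
obs 4: x=2 → posterior Gamma(19, 17/3)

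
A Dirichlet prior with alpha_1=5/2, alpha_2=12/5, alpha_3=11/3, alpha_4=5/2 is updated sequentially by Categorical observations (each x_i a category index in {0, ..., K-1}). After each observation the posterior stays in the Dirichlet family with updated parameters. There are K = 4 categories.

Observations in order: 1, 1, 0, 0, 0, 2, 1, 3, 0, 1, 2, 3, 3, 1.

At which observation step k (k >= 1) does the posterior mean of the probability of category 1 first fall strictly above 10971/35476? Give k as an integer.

k = 2

obs 1: x=1 → posterior Dirichlet(5/2, 17/5, 11/3, 5/2)
obs 2: x=1 → posterior Dirichlet(5/2, 22/5, 11/3, 5/2)
obs 3: x=0 → posterior Dirichlet(7/2, 22/5, 11/3, 5/2)
obs 4: x=0 → posterior Dirichlet(9/2, 22/5, 11/3, 5/2)
obs 5: x=0 → posterior Dirichlet(11/2, 22/5, 11/3, 5/2)
obs 6: x=2 → posterior Dirichlet(11/2, 22/5, 14/3, 5/2)
obs 7: x=1 → posterior Dirichlet(11/2, 27/5, 14/3, 5/2)
obs 8: x=3 → posterior Dirichlet(11/2, 27/5, 14/3, 7/2)
obs 9: x=0 → posterior Dirichlet(13/2, 27/5, 14/3, 7/2)
obs 10: x=1 → posterior Dirichlet(13/2, 32/5, 14/3, 7/2)
obs 11: x=2 → posterior Dirichlet(13/2, 32/5, 17/3, 7/2)
obs 12: x=3 → posterior Dirichlet(13/2, 32/5, 17/3, 9/2)
obs 13: x=3 → posterior Dirichlet(13/2, 32/5, 17/3, 11/2)
obs 14: x=1 → posterior Dirichlet(13/2, 37/5, 17/3, 11/2)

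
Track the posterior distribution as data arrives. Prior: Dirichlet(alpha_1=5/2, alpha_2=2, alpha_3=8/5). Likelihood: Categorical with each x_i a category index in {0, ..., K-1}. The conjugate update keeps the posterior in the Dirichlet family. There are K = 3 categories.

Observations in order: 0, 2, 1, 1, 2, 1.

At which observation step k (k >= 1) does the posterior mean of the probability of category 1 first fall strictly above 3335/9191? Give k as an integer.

obs 1: x=0 → posterior Dirichlet(7/2, 2, 8/5)
obs 2: x=2 → posterior Dirichlet(7/2, 2, 13/5)
obs 3: x=1 → posterior Dirichlet(7/2, 3, 13/5)
obs 4: x=1 → posterior Dirichlet(7/2, 4, 13/5)
obs 5: x=2 → posterior Dirichlet(7/2, 4, 18/5)
obs 6: x=1 → posterior Dirichlet(7/2, 5, 18/5)

k = 4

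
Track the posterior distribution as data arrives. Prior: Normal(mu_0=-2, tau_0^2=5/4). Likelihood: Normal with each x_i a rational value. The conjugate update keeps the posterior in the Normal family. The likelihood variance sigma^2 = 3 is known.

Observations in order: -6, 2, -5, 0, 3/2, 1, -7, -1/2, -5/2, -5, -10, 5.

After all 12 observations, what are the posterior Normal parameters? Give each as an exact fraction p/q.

obs 1: x=-6 → posterior Normal(-54/17, 15/17)
obs 2: x=2 → posterior Normal(-2, 15/22)
obs 3: x=-5 → posterior Normal(-23/9, 5/9)
obs 4: x=0 → posterior Normal(-69/32, 15/32)
obs 5: x=3/2 → posterior Normal(-123/74, 15/37)
obs 6: x=1 → posterior Normal(-113/84, 5/14)
obs 7: x=-7 → posterior Normal(-183/94, 15/47)
obs 8: x=-1/2 → posterior Normal(-47/26, 15/52)
obs 9: x=-5/2 → posterior Normal(-71/38, 5/19)
obs 10: x=-5 → posterior Normal(-263/124, 15/62)
obs 11: x=-10 → posterior Normal(-363/134, 15/67)
obs 12: x=5 → posterior Normal(-313/144, 5/24)

mu_0=-313/144, tau_0^2=5/24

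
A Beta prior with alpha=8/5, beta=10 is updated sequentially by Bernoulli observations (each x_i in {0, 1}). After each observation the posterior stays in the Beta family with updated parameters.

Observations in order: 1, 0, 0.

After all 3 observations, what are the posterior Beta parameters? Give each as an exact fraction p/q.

alpha=13/5, beta=12

obs 1: x=1 → posterior Beta(13/5, 10)
obs 2: x=0 → posterior Beta(13/5, 11)
obs 3: x=0 → posterior Beta(13/5, 12)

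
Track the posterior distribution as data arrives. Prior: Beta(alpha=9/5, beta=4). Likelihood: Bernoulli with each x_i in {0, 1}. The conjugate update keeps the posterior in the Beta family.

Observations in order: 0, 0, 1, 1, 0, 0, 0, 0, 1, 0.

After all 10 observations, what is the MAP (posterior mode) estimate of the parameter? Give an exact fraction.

19/69

obs 1: x=0 → posterior Beta(9/5, 5)
obs 2: x=0 → posterior Beta(9/5, 6)
obs 3: x=1 → posterior Beta(14/5, 6)
obs 4: x=1 → posterior Beta(19/5, 6)
obs 5: x=0 → posterior Beta(19/5, 7)
obs 6: x=0 → posterior Beta(19/5, 8)
obs 7: x=0 → posterior Beta(19/5, 9)
obs 8: x=0 → posterior Beta(19/5, 10)
obs 9: x=1 → posterior Beta(24/5, 10)
obs 10: x=0 → posterior Beta(24/5, 11)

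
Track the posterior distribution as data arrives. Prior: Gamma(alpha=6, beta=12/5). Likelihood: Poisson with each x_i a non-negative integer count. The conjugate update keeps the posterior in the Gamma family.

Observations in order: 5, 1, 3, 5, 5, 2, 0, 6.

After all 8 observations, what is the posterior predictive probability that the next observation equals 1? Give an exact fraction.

23360010273705575436407635790203347458849640857691813314560/166964383471637814205202040307063784062632647528379521185083

obs 1: x=5 → posterior Gamma(11, 17/5)
obs 2: x=1 → posterior Gamma(12, 22/5)
obs 3: x=3 → posterior Gamma(15, 27/5)
obs 4: x=5 → posterior Gamma(20, 32/5)
obs 5: x=5 → posterior Gamma(25, 37/5)
obs 6: x=2 → posterior Gamma(27, 42/5)
obs 7: x=0 → posterior Gamma(27, 47/5)
obs 8: x=6 → posterior Gamma(33, 52/5)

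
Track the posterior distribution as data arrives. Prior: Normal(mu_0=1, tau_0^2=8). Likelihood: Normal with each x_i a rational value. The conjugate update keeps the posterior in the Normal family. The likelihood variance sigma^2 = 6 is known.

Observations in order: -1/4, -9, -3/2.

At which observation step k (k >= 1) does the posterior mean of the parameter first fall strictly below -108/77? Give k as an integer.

k = 2

obs 1: x=-1/4 → posterior Normal(2/7, 24/7)
obs 2: x=-9 → posterior Normal(-34/11, 24/11)
obs 3: x=-3/2 → posterior Normal(-8/3, 8/5)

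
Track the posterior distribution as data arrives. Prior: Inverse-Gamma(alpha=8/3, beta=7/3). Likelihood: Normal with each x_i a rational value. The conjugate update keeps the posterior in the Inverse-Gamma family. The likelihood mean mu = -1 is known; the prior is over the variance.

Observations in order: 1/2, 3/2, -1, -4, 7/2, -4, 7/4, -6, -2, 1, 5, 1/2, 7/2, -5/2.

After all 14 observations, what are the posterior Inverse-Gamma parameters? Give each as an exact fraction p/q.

alpha=29/3, beta=7187/96

obs 1: x=1/2 → posterior Inverse-Gamma(19/6, 83/24)
obs 2: x=3/2 → posterior Inverse-Gamma(11/3, 79/12)
obs 3: x=-1 → posterior Inverse-Gamma(25/6, 79/12)
obs 4: x=-4 → posterior Inverse-Gamma(14/3, 133/12)
obs 5: x=7/2 → posterior Inverse-Gamma(31/6, 509/24)
obs 6: x=-4 → posterior Inverse-Gamma(17/3, 617/24)
obs 7: x=7/4 → posterior Inverse-Gamma(37/6, 2831/96)
obs 8: x=-6 → posterior Inverse-Gamma(20/3, 4031/96)
obs 9: x=-2 → posterior Inverse-Gamma(43/6, 4079/96)
obs 10: x=1 → posterior Inverse-Gamma(23/3, 4271/96)
obs 11: x=5 → posterior Inverse-Gamma(49/6, 5999/96)
obs 12: x=1/2 → posterior Inverse-Gamma(26/3, 6107/96)
obs 13: x=7/2 → posterior Inverse-Gamma(55/6, 7079/96)
obs 14: x=-5/2 → posterior Inverse-Gamma(29/3, 7187/96)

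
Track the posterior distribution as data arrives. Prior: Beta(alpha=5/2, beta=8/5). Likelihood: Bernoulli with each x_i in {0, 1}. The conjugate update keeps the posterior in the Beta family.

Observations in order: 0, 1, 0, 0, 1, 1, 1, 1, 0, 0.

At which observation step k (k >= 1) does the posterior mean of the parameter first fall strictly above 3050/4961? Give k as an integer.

obs 1: x=0 → posterior Beta(5/2, 13/5)
obs 2: x=1 → posterior Beta(7/2, 13/5)
obs 3: x=0 → posterior Beta(7/2, 18/5)
obs 4: x=0 → posterior Beta(7/2, 23/5)
obs 5: x=1 → posterior Beta(9/2, 23/5)
obs 6: x=1 → posterior Beta(11/2, 23/5)
obs 7: x=1 → posterior Beta(13/2, 23/5)
obs 8: x=1 → posterior Beta(15/2, 23/5)
obs 9: x=0 → posterior Beta(15/2, 28/5)
obs 10: x=0 → posterior Beta(15/2, 33/5)

k = 8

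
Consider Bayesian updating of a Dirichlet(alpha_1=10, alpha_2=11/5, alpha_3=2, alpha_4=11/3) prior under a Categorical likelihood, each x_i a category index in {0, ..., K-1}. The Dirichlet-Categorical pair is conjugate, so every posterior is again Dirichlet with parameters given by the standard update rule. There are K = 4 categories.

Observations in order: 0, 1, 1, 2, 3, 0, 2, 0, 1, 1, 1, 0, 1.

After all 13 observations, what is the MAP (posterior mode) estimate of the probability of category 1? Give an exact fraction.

108/403

obs 1: x=0 → posterior Dirichlet(11, 11/5, 2, 11/3)
obs 2: x=1 → posterior Dirichlet(11, 16/5, 2, 11/3)
obs 3: x=1 → posterior Dirichlet(11, 21/5, 2, 11/3)
obs 4: x=2 → posterior Dirichlet(11, 21/5, 3, 11/3)
obs 5: x=3 → posterior Dirichlet(11, 21/5, 3, 14/3)
obs 6: x=0 → posterior Dirichlet(12, 21/5, 3, 14/3)
obs 7: x=2 → posterior Dirichlet(12, 21/5, 4, 14/3)
obs 8: x=0 → posterior Dirichlet(13, 21/5, 4, 14/3)
obs 9: x=1 → posterior Dirichlet(13, 26/5, 4, 14/3)
obs 10: x=1 → posterior Dirichlet(13, 31/5, 4, 14/3)
obs 11: x=1 → posterior Dirichlet(13, 36/5, 4, 14/3)
obs 12: x=0 → posterior Dirichlet(14, 36/5, 4, 14/3)
obs 13: x=1 → posterior Dirichlet(14, 41/5, 4, 14/3)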